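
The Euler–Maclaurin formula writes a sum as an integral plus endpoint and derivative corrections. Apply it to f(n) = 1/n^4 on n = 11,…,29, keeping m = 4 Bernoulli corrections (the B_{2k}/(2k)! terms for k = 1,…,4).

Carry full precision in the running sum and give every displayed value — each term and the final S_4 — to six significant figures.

Integral: ∫_11^29 1/x^4 dx = 0.000236771.
Endpoint term: (f(11) + f(29))/2 = (6.83013e-05 + 1.41387e-06)/2 = 3.48576e-05.
So far: 0.000271629.
Order-1 term: 1/12 · (-1.95016e-07 − (-2.48369e-05)) = 2.05349e-06.
After k=1: 0.000273682.
Order-2 term: −1/720 · (-6.95657e-09 − (-6.15790e-06)) = -8.54297e-09.
After k=2: 0.000273673.
Order-3 term: 1/30240 · (-4.63220e-10 − (-2.84994e-06)) = 9.42286e-11.
After k=3: 0.000273674.
Order-4 term: −1/1209600 · (-4.95717e-11 − (-2.11979e-06)) = -1.75243e-12.

S_4 ≈ 0.000273674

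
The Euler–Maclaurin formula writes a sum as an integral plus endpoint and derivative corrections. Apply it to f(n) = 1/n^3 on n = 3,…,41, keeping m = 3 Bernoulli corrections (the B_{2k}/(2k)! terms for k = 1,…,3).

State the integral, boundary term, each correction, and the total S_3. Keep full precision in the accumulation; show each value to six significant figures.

∫_3^41 1/x^3 dx evaluates to 0.0552581.
Boundary: ½(f(3) + f(41)) = ½(0.0370370 + 1.45094e-05) = 0.0185258.
Integral + boundary = 0.0737839.
Order-1 term: 1/12 · (-1.06166e-06 − (-0.0370370)) = 0.00308633.
After k=1: 0.0768702.
Order-2 term: −1/720 · (-1.26313e-08 − (-0.0823045)) = -0.000114312.
After k=2: 0.0767559.
Order-3 term: 1/30240 · (-3.15595e-10 − (-0.384088)) = 1.27013e-05.

S_3 ≈ 0.0767686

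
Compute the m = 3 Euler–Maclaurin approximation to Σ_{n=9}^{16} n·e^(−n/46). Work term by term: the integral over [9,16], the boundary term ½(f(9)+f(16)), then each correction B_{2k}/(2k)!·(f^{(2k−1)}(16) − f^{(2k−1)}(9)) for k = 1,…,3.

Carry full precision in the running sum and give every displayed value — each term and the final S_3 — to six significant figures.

The integral term ∫_9^16 x·e^(−x/46) dx = 66.2702.
Endpoint term: (f(9) + f(16))/2 = (7.40068 + 11.2995)/2 = 9.35012.
So far: 75.6203.
Order-1 term: 1/12 · (0.460579 − 0.661414) = -0.0167362.
After k=1: 75.6036.
Order-2 term: −1/720 · (0.000885171 − 0.00108980) = 2.84202e-07.
After k=2: 75.6036.
Order-3 term: 1/30240 · (7.33780e-07 − 8.82333e-07) = -4.91247e-12.

S_3 ≈ 75.6036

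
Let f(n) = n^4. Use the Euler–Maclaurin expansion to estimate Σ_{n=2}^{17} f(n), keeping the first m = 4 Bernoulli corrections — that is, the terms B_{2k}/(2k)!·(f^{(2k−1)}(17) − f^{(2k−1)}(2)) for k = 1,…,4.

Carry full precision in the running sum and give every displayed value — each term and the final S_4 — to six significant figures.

S_4 ≈ 327368

Integral: ∫_2^17 x^4 dx = 283965.
Boundary: ½(f(2) + f(17)) = ½(16.0000 + 83521.0) = 41768.5.
Running total after boundary: 325734.
Correction k=1: B_{2}/2! · (f^{(1)}(17) − f^{(1)}(2)) = 1/12 · (19652.0 − 32.0000) = 1635.00.
Running total after k=1: 327368.
Correction k=2: B_{4}/4! · (f^{(3)}(17) − f^{(3)}(2)) = −1/720 · (408.000 − 48.0000) = -0.500000.
Running total after k=2: 327368.
Correction k=3: B_{6}/6! · (f^{(5)}(17) − f^{(5)}(2)) = 1/30240 · (0.00000 − 0.00000) = 0.00000.
Running total after k=3: 327368.
Correction k=4: B_{8}/8! · (f^{(7)}(17) − f^{(7)}(2)) = −1/1209600 · (0.00000 − 0.00000) = 0.00000.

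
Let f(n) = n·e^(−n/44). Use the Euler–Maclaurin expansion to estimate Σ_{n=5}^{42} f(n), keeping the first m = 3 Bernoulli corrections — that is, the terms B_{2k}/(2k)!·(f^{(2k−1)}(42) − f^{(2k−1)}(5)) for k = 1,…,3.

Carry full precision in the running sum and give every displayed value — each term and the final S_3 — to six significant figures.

The integral term ∫_5^42 x·e^(−x/44) dx = 467.617.
Boundary: ½(f(5) + f(42)) = ½(4.46291 + 16.1695) = 10.3162.
So far: 477.933.
k=1: B_{2}/(2)! × [f^{(1)}(42) − f^{(1)}(5)] = 1/12 × (0.0174994 − 0.791153) = -0.0644711.
Running total after k=1: 477.868.
k=2: B_{4}/(4)! × [f^{(3)}(42) − f^{(3)}(5)] = −1/720 × (0.000406753 − 0.00133074) = 1.28332e-06.
Running total after k=2: 477.868.
k=3: B_{6}/(6)! × [f^{(5)}(42) − f^{(5)}(5)] = 1/30240 × (4.15530e-07 − 1.16365e-06) = -2.47395e-11.

S_3 ≈ 477.868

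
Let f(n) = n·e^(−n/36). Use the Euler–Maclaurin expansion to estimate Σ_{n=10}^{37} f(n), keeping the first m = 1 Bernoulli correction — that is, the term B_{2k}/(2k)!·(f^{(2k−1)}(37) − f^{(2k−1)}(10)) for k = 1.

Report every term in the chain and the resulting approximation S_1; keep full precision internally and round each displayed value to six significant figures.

S_1 ≈ 324.421

Integral: ∫_10^37 x·e^(−x/36) dx = 314.061.
Endpoint term: (f(10) + f(37))/2 = (7.57465 + 13.2386)/2 = 10.4066.
Integral + boundary = 324.467.
k=1: B_{2}/(2)! × [f^{(1)}(37) − f^{(1)}(10)] = 1/12 × (-0.00993892 − 0.547058) = -0.0464164.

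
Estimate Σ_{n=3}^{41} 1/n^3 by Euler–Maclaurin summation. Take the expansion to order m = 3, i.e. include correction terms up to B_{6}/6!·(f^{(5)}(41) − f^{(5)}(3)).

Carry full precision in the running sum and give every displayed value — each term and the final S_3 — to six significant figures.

S_3 ≈ 0.0767686

Integral: ∫_3^41 1/x^3 dx = 0.0552581.
½[f(3) + f(41)] = ½[0.0370370 + 1.45094e-05] = 0.0185258.
So far: 0.0737839.
Order-1 term: 1/12 · (-1.06166e-06 − (-0.0370370)) = 0.00308633.
Running total after k=1: 0.0768702.
Order-2 term: −1/720 · (-1.26313e-08 − (-0.0823045)) = -0.000114312.
Running total after k=2: 0.0767559.
Order-3 term: 1/30240 · (-3.15595e-10 − (-0.384088)) = 1.27013e-05.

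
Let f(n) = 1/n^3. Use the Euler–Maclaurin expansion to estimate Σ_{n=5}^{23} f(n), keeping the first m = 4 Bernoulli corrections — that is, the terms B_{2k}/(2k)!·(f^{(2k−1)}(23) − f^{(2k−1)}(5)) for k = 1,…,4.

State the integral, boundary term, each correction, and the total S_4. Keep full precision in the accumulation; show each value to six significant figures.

Integral: ∫_5^23 1/x^3 dx = 0.0190548.
½[f(5) + f(23)] = ½[0.00800000 + 8.21895e-05] = 0.00404109.
Integral + boundary = 0.0230959.
Correction k=1: B_{2}/2! · (f^{(1)}(23) − f^{(1)}(5)) = 1/12 · (-1.07204e-05 − (-0.00480000)) = 0.000399107.
Partial sum through k=1: 0.0234950.
Correction k=2: B_{4}/4! · (f^{(3)}(23) − f^{(3)}(5)) = −1/720 · (-4.05307e-07 − (-0.00384000)) = -5.33277e-06.
Partial sum through k=2: 0.0234897.
Correction k=3: B_{6}/6! · (f^{(5)}(23) − f^{(5)}(5)) = 1/30240 · (-3.21794e-08 − (-0.00645120)) = 2.13332e-07.
Partial sum through k=3: 0.0234899.
Correction k=4: B_{8}/8! · (f^{(7)}(23) − f^{(7)}(5)) = −1/1209600 · (-4.37980e-09 − (-0.0185795)) = -1.53600e-08.

S_4 ≈ 0.0234899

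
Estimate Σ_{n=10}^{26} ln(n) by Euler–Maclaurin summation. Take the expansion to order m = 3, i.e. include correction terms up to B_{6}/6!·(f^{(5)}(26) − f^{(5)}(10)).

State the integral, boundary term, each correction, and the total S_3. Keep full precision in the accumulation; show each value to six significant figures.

S_3 ≈ 48.4599

The integral term ∫_10^26 ln(x) dx = 45.6847.
½[f(10) + f(26)] = ½[2.30259 + 3.25810] = 2.78034.
So far: 48.4650.
Correction k=1: B_{2}/2! · (f^{(1)}(26) − f^{(1)}(10)) = 1/12 · (0.0384615 − 0.100000) = -0.00512821.
After k=1: 48.4599.
Correction k=2: B_{4}/4! · (f^{(3)}(26) − f^{(3)}(10)) = −1/720 · (0.000113792 − 0.00200000) = 2.61973e-06.
After k=2: 48.4599.
Correction k=3: B_{6}/6! · (f^{(5)}(26) − f^{(5)}(10)) = 1/30240 · (2.01997e-06 − 0.000240000) = -7.86971e-09.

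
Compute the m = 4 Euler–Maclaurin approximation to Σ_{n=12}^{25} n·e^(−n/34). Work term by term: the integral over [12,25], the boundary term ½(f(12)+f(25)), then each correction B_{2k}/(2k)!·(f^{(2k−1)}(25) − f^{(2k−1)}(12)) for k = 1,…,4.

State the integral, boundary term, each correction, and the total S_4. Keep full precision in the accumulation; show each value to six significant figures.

∫_12^25 x·e^(−x/34) dx evaluates to 137.290.
Boundary: ½(f(12) + f(25)) = ½(8.43142 + 11.9841) = 10.2078.
Running total after boundary: 147.498.
Correction k=1: B_{2}/2! · (f^{(1)}(25) − f^{(1)}(12)) = 1/12 · (0.126891 − 0.454636) = -0.0273121.
After k=1: 147.471.
Correction k=2: B_{4}/4! · (f^{(3)}(25) − f^{(3)}(12)) = −1/720 · (0.000939117 − 0.00160889) = 9.30235e-07.
After k=2: 147.471.
Correction k=3: B_{6}/6! · (f^{(5)}(25) − f^{(5)}(12)) = 1/30240 · (1.52982e-06 − 2.44333e-06) = -3.02088e-11.
After k=3: 147.471.
Correction k=4: B_{8}/8! · (f^{(7)}(25) − f^{(7)}(12)) = −1/1209600 · (1.94399e-09 − 3.02326e-09) = 8.92258e-16.

S_4 ≈ 147.471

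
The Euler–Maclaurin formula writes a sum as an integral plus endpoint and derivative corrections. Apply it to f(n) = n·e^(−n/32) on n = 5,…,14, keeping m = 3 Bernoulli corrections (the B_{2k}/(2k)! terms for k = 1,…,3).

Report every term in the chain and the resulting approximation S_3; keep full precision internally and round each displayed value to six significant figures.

Integral: ∫_5^14 x·e^(−x/32) dx = 62.3342.
Endpoint term: (f(5) + f(14))/2 = (4.27673 + 9.03908)/2 = 6.65790.
So far: 68.9921.
Order-1 term: 1/12 · (0.363177 − 0.721698) = -0.0298767.
After k=1: 68.9623.
Order-2 term: −1/720 · (0.00161570 − 0.00237538) = 1.05511e-06.
After k=2: 68.9623.
Order-3 term: 1/30240 · (2.80931e-06 − 3.95115e-06) = -3.77593e-11.

S_3 ≈ 68.9623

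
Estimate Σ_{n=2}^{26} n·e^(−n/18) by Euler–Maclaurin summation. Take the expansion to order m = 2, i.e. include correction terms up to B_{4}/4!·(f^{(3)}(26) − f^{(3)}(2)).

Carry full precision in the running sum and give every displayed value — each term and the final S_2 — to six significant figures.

∫_2^26 x·e^(−x/18) dx evaluates to 135.328.
Boundary: ½(f(2) + f(26)) = ½(1.78968 + 6.13280) = 3.96124.
Running total after boundary: 139.289.
Correction k=1: B_{2}/2! · (f^{(1)}(26) − f^{(1)}(2)) = 1/12 · (-0.104834 − 0.795413) = -0.0750206.
Running total after k=1: 139.214.
Correction k=2: B_{4}/4! · (f^{(3)}(26) − f^{(3)}(2)) = −1/720 · (0.00113247 − 0.00797868) = 9.50862e-06.

S_2 ≈ 139.214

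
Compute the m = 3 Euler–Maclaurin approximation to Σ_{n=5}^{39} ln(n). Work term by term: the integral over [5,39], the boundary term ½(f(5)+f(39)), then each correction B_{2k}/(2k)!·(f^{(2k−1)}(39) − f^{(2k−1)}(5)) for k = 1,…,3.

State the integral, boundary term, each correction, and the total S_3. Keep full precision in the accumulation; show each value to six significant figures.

Integral: ∫_5^39 ln(x) dx = 100.832.
Boundary: ½(f(5) + f(39)) = ½(1.60944 + 3.66356) = 2.63650.
Integral + boundary = 103.468.
k=1: B_{2}/(2)! × [f^{(1)}(39) − f^{(1)}(5)] = 1/12 × (0.0256410 − 0.200000) = -0.0145299.
Partial sum through k=1: 103.454.
k=2: B_{4}/(4)! × [f^{(3)}(39) − f^{(3)}(5)] = −1/720 × (3.37160e-05 − 0.0160000) = 2.21754e-05.
Partial sum through k=2: 103.454.
k=3: B_{6}/(6)! × [f^{(5)}(39) − f^{(5)}(5)] = 1/30240 × (2.66004e-07 − 0.00768000) = -2.53959e-07.

S_3 ≈ 103.454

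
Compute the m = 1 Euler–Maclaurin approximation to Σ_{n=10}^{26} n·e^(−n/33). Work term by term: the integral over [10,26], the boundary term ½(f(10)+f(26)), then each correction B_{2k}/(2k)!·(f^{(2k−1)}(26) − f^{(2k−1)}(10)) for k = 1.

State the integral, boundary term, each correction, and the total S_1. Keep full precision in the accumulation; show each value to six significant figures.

Integral: ∫_10^26 x·e^(−x/33) dx = 162.528.
Boundary: ½(f(10) + f(26)) = ½(7.38577 + 11.8250) = 9.60539.
Running total after boundary: 172.134.
k=1: B_{2}/(2)! × [f^{(1)}(26) − f^{(1)}(10)] = 1/12 × (0.0964745 − 0.514766) = -0.0348576.

S_1 ≈ 172.099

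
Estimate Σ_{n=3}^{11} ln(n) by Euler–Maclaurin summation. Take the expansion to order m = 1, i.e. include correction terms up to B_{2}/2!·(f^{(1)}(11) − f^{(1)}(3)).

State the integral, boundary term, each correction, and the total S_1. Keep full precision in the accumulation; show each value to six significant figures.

Integral: ∫_3^11 ln(x) dx = 15.0810.
Endpoint term: (f(3) + f(11))/2 = (1.09861 + 2.39790)/2 = 1.74825.
So far: 16.8293.
Order-1 term: 1/12 · (0.0909091 − 0.333333) = -0.0202020.

S_1 ≈ 16.8091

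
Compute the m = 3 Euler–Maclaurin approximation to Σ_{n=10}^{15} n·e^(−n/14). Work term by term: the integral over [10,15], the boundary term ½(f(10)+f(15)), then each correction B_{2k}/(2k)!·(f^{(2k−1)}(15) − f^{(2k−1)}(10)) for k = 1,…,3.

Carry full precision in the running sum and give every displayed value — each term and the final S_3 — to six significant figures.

S_3 ≈ 30.4263

Integral: ∫_10^15 x·e^(−x/14) dx = 25.4233.
Endpoint term: (f(10) + f(15))/2 = (4.89542 + 5.13778)/2 = 5.01660.
So far: 30.4399.
Correction k=1: B_{2}/2! · (f^{(1)}(15) − f^{(1)}(10)) = 1/12 · (-0.0244656 − 0.139869) = -0.0136946.
Running total after k=1: 30.4262.
Correction k=2: B_{4}/4! · (f^{(3)}(15) − f^{(3)}(10)) = −1/720 · (0.00337027 − 0.00570894) = 3.24816e-06.
Running total after k=2: 30.4263.
Correction k=3: B_{6}/6! · (f^{(5)}(15) − f^{(5)}(10)) = 1/30240 · (3.50273e-05 − 5.46136e-05) = -6.47694e-10.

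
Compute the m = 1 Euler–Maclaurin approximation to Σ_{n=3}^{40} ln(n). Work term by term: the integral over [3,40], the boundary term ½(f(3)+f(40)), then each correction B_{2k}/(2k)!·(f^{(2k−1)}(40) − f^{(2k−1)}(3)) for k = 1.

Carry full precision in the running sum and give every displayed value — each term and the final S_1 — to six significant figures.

∫_3^40 ln(x) dx evaluates to 107.259.
½[f(3) + f(40)] = ½[1.09861 + 3.68888] = 2.39375.
Running total after boundary: 109.653.
Order-1 term: 1/12 · (0.0250000 − 0.333333) = -0.0256944.

S_1 ≈ 109.627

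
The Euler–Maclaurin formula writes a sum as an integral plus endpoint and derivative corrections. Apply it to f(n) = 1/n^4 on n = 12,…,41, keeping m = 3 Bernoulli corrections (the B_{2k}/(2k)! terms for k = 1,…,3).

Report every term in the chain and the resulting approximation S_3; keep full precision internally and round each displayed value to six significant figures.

S_3 ≈ 0.000213686

∫_12^41 1/x^4 dx evaluates to 0.000188065.
Endpoint term: (f(12) + f(41))/2 = (4.82253e-05 + 3.53887e-07)/2 = 2.42896e-05.
Running total after boundary: 0.000212354.
k=1: B_{2}/(2)! × [f^{(1)}(41) − f^{(1)}(12)] = 1/12 × (-3.45256e-08 − (-1.60751e-05)) = 1.33671e-06.
After k=1: 0.000213691.
k=2: B_{4}/(4)! × [f^{(3)}(41) − f^{(3)}(12)] = −1/720 × (-6.16161e-10 − (-3.34898e-06)) = -4.65051e-09.
After k=2: 0.000213686.
k=3: B_{6}/(6)! × [f^{(5)}(41) − f^{(5)}(12)] = 1/30240 × (-2.05265e-11 − (-1.30238e-06)) = 4.30675e-11.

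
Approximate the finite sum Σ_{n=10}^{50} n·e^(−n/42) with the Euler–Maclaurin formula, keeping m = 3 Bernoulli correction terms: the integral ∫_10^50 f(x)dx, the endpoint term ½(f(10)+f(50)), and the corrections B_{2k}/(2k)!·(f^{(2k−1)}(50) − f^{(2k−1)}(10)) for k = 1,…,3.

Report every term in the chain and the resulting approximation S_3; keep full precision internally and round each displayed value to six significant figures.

S_3 ≈ 557.807

Integral: ∫_10^50 x·e^(−x/42) dx = 546.319.
½[f(10) + f(50)] = ½[7.88128 + 15.2038] = 11.5425.
Integral + boundary = 557.862.
Correction k=1: B_{2}/2! · (f^{(1)}(50) − f^{(1)}(10)) = 1/12 · (-0.0579193 − 0.600478) = -0.0548665.
After k=1: 557.807.
Correction k=2: B_{4}/4! · (f^{(3)}(50) − f^{(3)}(10)) = −1/720 · (0.000311924 − 0.00123398) = 1.28063e-06.
After k=2: 557.807.
Correction k=3: B_{6}/6! · (f^{(5)}(50) − f^{(5)}(10)) = 1/30240 · (3.72269e-07 − 1.20609e-06) = -2.75735e-11.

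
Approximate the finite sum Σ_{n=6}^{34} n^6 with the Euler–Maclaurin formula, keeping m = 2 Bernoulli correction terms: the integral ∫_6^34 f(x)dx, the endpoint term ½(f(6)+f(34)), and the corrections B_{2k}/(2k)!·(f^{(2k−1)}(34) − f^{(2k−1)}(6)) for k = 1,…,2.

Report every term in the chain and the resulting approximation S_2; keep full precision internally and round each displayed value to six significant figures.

The integral term ∫_6^34 x^6 dx = 7.50330e+09.
Endpoint term: (f(6) + f(34))/2 = (46656.0 + 1.54480e+09)/2 = 7.72426e+08.
Running total after boundary: 8.27572e+09.
Correction k=1: B_{2}/2! · (f^{(1)}(34) − f^{(1)}(6)) = 1/12 · (2.72613e+08 − 46656.0) = 2.27138e+07.
After k=1: 8.29844e+09.
Correction k=2: B_{4}/4! · (f^{(3)}(34) − f^{(3)}(6)) = −1/720 · (4.71648e+06 − 25920.0) = -6514.67.

S_2 ≈ 8.29843e+09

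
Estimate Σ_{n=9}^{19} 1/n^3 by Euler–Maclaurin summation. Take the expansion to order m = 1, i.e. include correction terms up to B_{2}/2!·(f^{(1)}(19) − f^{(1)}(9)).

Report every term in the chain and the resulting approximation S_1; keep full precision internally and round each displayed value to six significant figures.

∫_9^19 1/x^3 dx evaluates to 0.00478780.
Endpoint term: (f(9) + f(19))/2 = (0.00137174 + 0.000145794)/2 = 0.000758768.
Running total after boundary: 0.00554657.
Correction k=1: B_{2}/2! · (f^{(1)}(19) − f^{(1)}(9)) = 1/12 · (-2.30201e-05 − (-0.000457247)) = 3.61856e-05.

S_1 ≈ 0.00558275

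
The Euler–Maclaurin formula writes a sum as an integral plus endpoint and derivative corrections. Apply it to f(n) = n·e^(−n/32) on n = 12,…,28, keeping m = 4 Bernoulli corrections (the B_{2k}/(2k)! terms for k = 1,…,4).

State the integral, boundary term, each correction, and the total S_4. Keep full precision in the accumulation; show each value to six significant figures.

∫_12^28 x·e^(−x/32) dx evaluates to 167.328.
Endpoint term: (f(12) + f(28))/2 = (8.24747 + 11.6721)/2 = 9.95980.
Running total after boundary: 177.288.
Correction k=1: B_{2}/2! · (f^{(1)}(28) − f^{(1)}(12)) = 1/12 · (0.0521078 − 0.429556) = -0.0314540.
Running total after k=1: 177.257.
Correction k=2: B_{4}/4! · (f^{(3)}(28) − f^{(3)}(12)) = −1/720 · (0.000865070 − 0.00176185) = 1.24553e-06.
Running total after k=2: 177.257.
Correction k=3: B_{6}/6! · (f^{(5)}(28) − f^{(5)}(12)) = 1/30240 · (1.63990e-06 − 3.03146e-06) = -4.60172e-11.
Running total after k=3: 177.257.
Correction k=4: B_{8}/8! · (f^{(7)}(28) − f^{(7)}(12)) = −1/1209600 · (2.37793e-09 − 4.24058e-09) = 1.53989e-15.

S_4 ≈ 177.257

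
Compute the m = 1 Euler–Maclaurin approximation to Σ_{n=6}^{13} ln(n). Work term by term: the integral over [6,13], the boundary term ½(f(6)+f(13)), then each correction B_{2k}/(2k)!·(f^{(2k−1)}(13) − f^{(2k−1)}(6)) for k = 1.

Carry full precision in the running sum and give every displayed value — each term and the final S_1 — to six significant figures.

S_1 ≈ 17.7647

Integral: ∫_6^13 ln(x) dx = 15.5938.
½[f(6) + f(13)] = ½[1.79176 + 2.56495] = 2.17835.
Integral + boundary = 17.7721.
k=1: B_{2}/(2)! × [f^{(1)}(13) − f^{(1)}(6)] = 1/12 × (0.0769231 − 0.166667) = -0.00747863.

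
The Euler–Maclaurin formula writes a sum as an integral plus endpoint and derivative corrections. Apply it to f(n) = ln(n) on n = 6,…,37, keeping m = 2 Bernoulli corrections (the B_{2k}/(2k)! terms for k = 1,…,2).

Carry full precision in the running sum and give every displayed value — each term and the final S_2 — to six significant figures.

S_2 ≈ 94.5431

Integral: ∫_6^37 ln(x) dx = 91.8534.
Boundary: ½(f(6) + f(37)) = ½(1.79176 + 3.61092) = 2.70134.
Running total after boundary: 94.5547.
Correction k=1: B_{2}/2! · (f^{(1)}(37) − f^{(1)}(6)) = 1/12 · (0.0270270 − 0.166667) = -0.0116366.
After k=1: 94.5431.
Correction k=2: B_{4}/4! · (f^{(3)}(37) − f^{(3)}(6)) = −1/720 · (3.94843e-05 − 0.00925926) = 1.28052e-05.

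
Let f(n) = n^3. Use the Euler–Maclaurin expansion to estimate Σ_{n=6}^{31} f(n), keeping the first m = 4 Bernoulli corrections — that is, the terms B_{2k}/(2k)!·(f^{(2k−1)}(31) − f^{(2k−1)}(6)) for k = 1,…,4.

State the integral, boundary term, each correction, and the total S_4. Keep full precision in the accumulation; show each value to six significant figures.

Integral: ∫_6^31 x^3 dx = 230556.
Boundary: ½(f(6) + f(31)) = ½(216.000 + 29791.0) = 15003.5.
Running total after boundary: 245560.
Correction k=1: B_{2}/2! · (f^{(1)}(31) − f^{(1)}(6)) = 1/12 · (2883.00 − 108.000) = 231.250.
After k=1: 245791.
Correction k=2: B_{4}/4! · (f^{(3)}(31) − f^{(3)}(6)) = −1/720 · (6.00000 − 6.00000) = 0.00000.
After k=2: 245791.
Correction k=3: B_{6}/6! · (f^{(5)}(31) − f^{(5)}(6)) = 1/30240 · (0.00000 − 0.00000) = 0.00000.
After k=3: 245791.
Correction k=4: B_{8}/8! · (f^{(7)}(31) − f^{(7)}(6)) = −1/1209600 · (0.00000 − 0.00000) = 0.00000.

S_4 ≈ 245791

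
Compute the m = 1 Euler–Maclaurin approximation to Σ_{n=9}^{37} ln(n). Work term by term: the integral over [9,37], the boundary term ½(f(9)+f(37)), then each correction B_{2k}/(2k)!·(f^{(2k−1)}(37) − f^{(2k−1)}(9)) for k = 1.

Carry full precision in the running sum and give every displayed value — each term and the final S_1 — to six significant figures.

The integral term ∫_9^37 ln(x) dx = 85.8289.
Endpoint term: (f(9) + f(37))/2 = (2.19722 + 3.61092)/2 = 2.90407.
So far: 88.7330.
Correction k=1: B_{2}/2! · (f^{(1)}(37) − f^{(1)}(9)) = 1/12 · (0.0270270 − 0.111111) = -0.00700701.

S_1 ≈ 88.7260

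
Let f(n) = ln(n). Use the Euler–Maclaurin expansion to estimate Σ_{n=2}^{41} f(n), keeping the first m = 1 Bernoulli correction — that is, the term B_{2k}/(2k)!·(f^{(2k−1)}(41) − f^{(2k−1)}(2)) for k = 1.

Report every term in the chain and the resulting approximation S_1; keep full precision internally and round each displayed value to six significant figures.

The integral term ∫_2^41 ln(x) dx = 111.870.
Endpoint term: (f(2) + f(41))/2 = (0.693147 + 3.71357)/2 = 2.20336.
Integral + boundary = 114.074.
k=1: B_{2}/(2)! × [f^{(1)}(41) − f^{(1)}(2)] = 1/12 × (0.0243902 − 0.500000) = -0.0396341.

S_1 ≈ 114.034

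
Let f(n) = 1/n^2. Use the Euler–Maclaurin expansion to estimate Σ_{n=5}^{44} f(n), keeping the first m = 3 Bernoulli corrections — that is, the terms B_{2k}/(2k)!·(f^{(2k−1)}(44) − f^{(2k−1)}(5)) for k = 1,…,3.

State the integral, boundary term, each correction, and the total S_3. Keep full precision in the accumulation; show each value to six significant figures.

The integral term ∫_5^44 1/x^2 dx = 0.177273.
½[f(5) + f(44)] = ½[0.0400000 + 0.000516529] = 0.0202583.
Integral + boundary = 0.197531.
k=1: B_{2}/(2)! × [f^{(1)}(44) − f^{(1)}(5)] = 1/12 × (-2.34786e-05 − (-0.0160000)) = 0.00133138.
Partial sum through k=1: 0.198862.
k=2: B_{4}/(4)! × [f^{(3)}(44) − f^{(3)}(5)] = −1/720 × (-1.45528e-07 − (-0.00768000)) = -1.06665e-05.
Partial sum through k=2: 0.198852.
k=3: B_{6}/(6)! × [f^{(5)}(44) − f^{(5)}(5)] = 1/30240 × (-2.25509e-09 − (-0.00921600)) = 3.04762e-07.

S_3 ≈ 0.198852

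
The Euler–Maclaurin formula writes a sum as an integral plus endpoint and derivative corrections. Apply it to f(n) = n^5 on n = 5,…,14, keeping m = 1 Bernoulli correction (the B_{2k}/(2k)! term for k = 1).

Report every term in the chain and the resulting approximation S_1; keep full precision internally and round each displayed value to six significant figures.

Integral: ∫_5^14 x^5 dx = 1.25232e+06.
Boundary: ½(f(5) + f(14)) = ½(3125.00 + 537824) = 270474.
So far: 1.52279e+06.
Correction k=1: B_{2}/2! · (f^{(1)}(14) − f^{(1)}(5)) = 1/12 · (192080 − 3125.00) = 15746.2.

S_1 ≈ 1.53854e+06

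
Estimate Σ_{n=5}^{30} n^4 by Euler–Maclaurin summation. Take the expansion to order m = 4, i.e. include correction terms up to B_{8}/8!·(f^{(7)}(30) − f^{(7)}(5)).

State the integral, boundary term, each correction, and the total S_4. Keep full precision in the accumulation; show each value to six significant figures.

S_4 ≈ 5.27364e+06

Integral: ∫_5^30 x^4 dx = 4.85938e+06.
Endpoint term: (f(5) + f(30))/2 = (625.000 + 810000)/2 = 405312.
Integral + boundary = 5.26469e+06.
Order-1 term: 1/12 · (108000 − 500.000) = 8958.33.
Partial sum through k=1: 5.27365e+06.
Order-2 term: −1/720 · (720.000 − 120.000) = -0.833333.
Partial sum through k=2: 5.27364e+06.
Order-3 term: 1/30240 · (0.00000 − 0.00000) = 0.00000.
Partial sum through k=3: 5.27364e+06.
Order-4 term: −1/1209600 · (0.00000 − 0.00000) = 0.00000.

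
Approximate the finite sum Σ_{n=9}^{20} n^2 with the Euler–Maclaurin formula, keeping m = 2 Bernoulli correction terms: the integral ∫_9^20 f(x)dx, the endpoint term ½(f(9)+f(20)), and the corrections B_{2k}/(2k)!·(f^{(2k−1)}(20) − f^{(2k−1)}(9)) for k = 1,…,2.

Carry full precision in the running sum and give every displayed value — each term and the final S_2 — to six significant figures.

S_2 ≈ 2666.00

∫_9^20 x^2 dx evaluates to 2423.67.
Boundary: ½(f(9) + f(20)) = ½(81.0000 + 400.000) = 240.500.
Integral + boundary = 2664.17.
Correction k=1: B_{2}/2! · (f^{(1)}(20) − f^{(1)}(9)) = 1/12 · (40.0000 − 18.0000) = 1.83333.
Partial sum through k=1: 2666.00.
Correction k=2: B_{4}/4! · (f^{(3)}(20) − f^{(3)}(9)) = −1/720 · (0.00000 − 0.00000) = 0.00000.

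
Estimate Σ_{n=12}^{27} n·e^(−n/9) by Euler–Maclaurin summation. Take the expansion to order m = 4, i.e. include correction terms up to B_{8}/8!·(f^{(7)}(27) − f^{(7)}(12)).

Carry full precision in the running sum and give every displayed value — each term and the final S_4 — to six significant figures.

Integral: ∫_12^27 x·e^(−x/9) dx = 33.6888.
Endpoint term: (f(12) + f(27))/2 = (3.16317 + 1.34425)/2 = 2.25371.
So far: 35.9426.
k=1: B_{2}/(2)! × [f^{(1)}(27) − f^{(1)}(12)] = 1/12 × (-0.0995741 − (-0.0878657)) = -0.000975702.
After k=1: 35.9416.
k=2: B_{4}/(4)! × [f^{(3)}(27) − f^{(3)}(12)] = −1/720 × (0.00000 − 0.00542381) = 7.53307e-06.
After k=2: 35.9416.
k=3: B_{6}/(6)! × [f^{(5)}(27) − f^{(5)}(12)] = 1/30240 × (1.51767e-05 − 0.000147313) = -4.36960e-09.
After k=3: 35.9416.
k=4: B_{8}/(8)! × [f^{(7)}(27) − f^{(7)}(12)] = −1/1209600 × (3.74733e-07 − 2.81069e-06) = 2.01386e-12.

S_4 ≈ 35.9416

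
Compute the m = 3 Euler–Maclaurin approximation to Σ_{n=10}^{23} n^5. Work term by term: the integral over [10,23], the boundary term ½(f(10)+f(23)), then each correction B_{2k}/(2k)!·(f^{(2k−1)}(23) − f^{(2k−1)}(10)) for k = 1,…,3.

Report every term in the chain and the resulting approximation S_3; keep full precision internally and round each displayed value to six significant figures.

S_3 ≈ 2.78866e+07

Integral: ∫_10^23 x^5 dx = 2.45060e+07.
Boundary: ½(f(10) + f(23)) = ½(100000 + 6.43634e+06) = 3.26817e+06.
So far: 2.77742e+07.
k=1: B_{2}/(2)! × [f^{(1)}(23) − f^{(1)}(10)] = 1/12 × (1.39920e+06 − 50000.0) = 112434.
Running total after k=1: 2.78866e+07.
k=2: B_{4}/(4)! × [f^{(3)}(23) − f^{(3)}(10)] = −1/720 × (31740.0 − 6000.00) = -35.7500.
Running total after k=2: 2.78866e+07.
k=3: B_{6}/(6)! × [f^{(5)}(23) − f^{(5)}(10)] = 1/30240 × (120.000 − 120.000) = 0.00000.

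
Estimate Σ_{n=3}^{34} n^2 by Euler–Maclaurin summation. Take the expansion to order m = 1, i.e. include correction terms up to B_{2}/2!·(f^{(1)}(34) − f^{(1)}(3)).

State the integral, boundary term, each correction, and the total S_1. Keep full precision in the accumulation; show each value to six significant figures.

S_1 ≈ 13680.0

Integral: ∫_3^34 x^2 dx = 13092.3.
Endpoint term: (f(3) + f(34))/2 = (9.00000 + 1156.00)/2 = 582.500.
Integral + boundary = 13674.8.
Correction k=1: B_{2}/2! · (f^{(1)}(34) − f^{(1)}(3)) = 1/12 · (68.0000 − 6.00000) = 5.16667.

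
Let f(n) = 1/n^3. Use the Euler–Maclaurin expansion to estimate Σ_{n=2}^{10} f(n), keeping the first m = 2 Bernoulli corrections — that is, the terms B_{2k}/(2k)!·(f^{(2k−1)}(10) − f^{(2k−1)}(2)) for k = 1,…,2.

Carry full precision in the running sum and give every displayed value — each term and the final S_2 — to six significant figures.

Integral: ∫_2^10 1/x^3 dx = 0.120000.
½[f(2) + f(10)] = ½[0.125000 + 0.00100000] = 0.0630000.
So far: 0.183000.
Correction k=1: B_{2}/2! · (f^{(1)}(10) − f^{(1)}(2)) = 1/12 · (-0.000300000 − (-0.187500)) = 0.0156000.
Running total after k=1: 0.198600.
Correction k=2: B_{4}/4! · (f^{(3)}(10) − f^{(3)}(2)) = −1/720 · (-6.00000e-05 − (-0.937500)) = -0.00130200.

S_2 ≈ 0.197298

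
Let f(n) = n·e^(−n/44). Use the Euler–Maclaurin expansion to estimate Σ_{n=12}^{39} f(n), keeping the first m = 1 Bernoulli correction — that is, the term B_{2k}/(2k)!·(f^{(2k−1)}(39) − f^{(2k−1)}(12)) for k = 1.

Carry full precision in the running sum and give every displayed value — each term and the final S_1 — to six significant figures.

The integral term ∫_12^39 x·e^(−x/44) dx = 370.666.
Boundary: ½(f(12) + f(39)) = ½(9.13560 + 16.0739) = 12.6048.
Integral + boundary = 383.271.
Correction k=1: B_{2}/2! · (f^{(1)}(39) − f^{(1)}(12)) = 1/12 · (0.0468354 − 0.553673) = -0.0422365.

S_1 ≈ 383.228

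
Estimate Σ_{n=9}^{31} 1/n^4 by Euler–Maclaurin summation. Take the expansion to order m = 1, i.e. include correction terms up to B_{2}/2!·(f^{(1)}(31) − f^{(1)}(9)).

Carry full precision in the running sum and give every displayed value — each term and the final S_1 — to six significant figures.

Integral: ∫_9^31 1/x^4 dx = 0.000446058.
½[f(9) + f(31)] = ½[0.000152416 + 1.08281e-06] = 7.67493e-05.
Running total after boundary: 0.000522808.
Order-1 term: 1/12 · (-1.39718e-07 − (-6.77404e-05)) = 5.63339e-06.

S_1 ≈ 0.000528441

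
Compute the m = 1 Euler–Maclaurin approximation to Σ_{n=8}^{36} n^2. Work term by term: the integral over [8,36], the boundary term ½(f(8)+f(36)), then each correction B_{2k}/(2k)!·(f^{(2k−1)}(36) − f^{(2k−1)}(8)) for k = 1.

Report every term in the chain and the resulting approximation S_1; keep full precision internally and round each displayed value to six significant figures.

S_1 ≈ 16066.0

Integral: ∫_8^36 x^2 dx = 15381.3.
½[f(8) + f(36)] = ½[64.0000 + 1296.00] = 680.000.
Integral + boundary = 16061.3.
Correction k=1: B_{2}/2! · (f^{(1)}(36) − f^{(1)}(8)) = 1/12 · (72.0000 − 16.0000) = 4.66667.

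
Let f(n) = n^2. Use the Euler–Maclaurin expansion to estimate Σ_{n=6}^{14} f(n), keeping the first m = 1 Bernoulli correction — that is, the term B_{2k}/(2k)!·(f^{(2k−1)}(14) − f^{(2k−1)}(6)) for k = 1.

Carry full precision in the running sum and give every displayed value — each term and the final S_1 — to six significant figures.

S_1 ≈ 960.000

∫_6^14 x^2 dx evaluates to 842.667.
Endpoint term: (f(6) + f(14))/2 = (36.0000 + 196.000)/2 = 116.000.
Running total after boundary: 958.667.
k=1: B_{2}/(2)! × [f^{(1)}(14) − f^{(1)}(6)] = 1/12 × (28.0000 − 12.0000) = 1.33333.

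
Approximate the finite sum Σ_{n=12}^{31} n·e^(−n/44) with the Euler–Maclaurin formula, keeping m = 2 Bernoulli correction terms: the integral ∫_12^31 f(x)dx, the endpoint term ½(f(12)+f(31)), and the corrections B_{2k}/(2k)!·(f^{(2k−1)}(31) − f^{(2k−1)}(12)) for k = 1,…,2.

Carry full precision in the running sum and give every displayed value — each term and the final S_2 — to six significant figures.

∫_12^31 x·e^(−x/44) dx evaluates to 244.545.
Endpoint term: (f(12) + f(31))/2 = (9.13560 + 15.3243)/2 = 12.2300.
So far: 256.774.
Correction k=1: B_{2}/2! · (f^{(1)}(31) − f^{(1)}(12)) = 1/12 · (0.146053 − 0.553673) = -0.0339683.
Running total after k=1: 256.741.
Correction k=2: B_{4}/4! · (f^{(3)}(31) − f^{(3)}(12)) = −1/720 · (0.000586115 − 0.00107246) = 6.75472e-07.

S_2 ≈ 256.741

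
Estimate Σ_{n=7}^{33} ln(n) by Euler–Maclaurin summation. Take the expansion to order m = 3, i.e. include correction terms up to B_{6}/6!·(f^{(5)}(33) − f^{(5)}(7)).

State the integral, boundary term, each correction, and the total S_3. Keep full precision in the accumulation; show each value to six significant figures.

S_3 ≈ 78.4752

Integral: ∫_7^33 ln(x) dx = 75.7634.
Endpoint term: (f(7) + f(33))/2 = (1.94591 + 3.49651)/2 = 2.72121.
Running total after boundary: 78.4846.
Correction k=1: B_{2}/2! · (f^{(1)}(33) − f^{(1)}(7)) = 1/12 · (0.0303030 − 0.142857) = -0.00937951.
After k=1: 78.4752.
Correction k=2: B_{4}/4! · (f^{(3)}(33) − f^{(3)}(7)) = −1/720 · (5.56529e-05 − 0.00583090) = 8.02118e-06.
After k=2: 78.4752.
Correction k=3: B_{6}/6! · (f^{(5)}(33) − f^{(5)}(7)) = 1/30240 · (6.13256e-07 − 0.00142798) = -4.72012e-08.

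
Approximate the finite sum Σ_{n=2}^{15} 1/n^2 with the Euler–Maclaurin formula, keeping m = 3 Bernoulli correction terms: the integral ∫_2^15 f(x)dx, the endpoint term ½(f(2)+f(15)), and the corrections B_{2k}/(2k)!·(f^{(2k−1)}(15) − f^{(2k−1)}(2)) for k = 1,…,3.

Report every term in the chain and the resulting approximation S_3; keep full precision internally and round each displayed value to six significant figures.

S_3 ≈ 0.580484

The integral term ∫_2^15 1/x^2 dx = 0.433333.
Boundary: ½(f(2) + f(15)) = ½(0.250000 + 0.00444444) = 0.127222.
Integral + boundary = 0.560556.
k=1: B_{2}/(2)! × [f^{(1)}(15) − f^{(1)}(2)] = 1/12 × (-0.000592593 − (-0.250000)) = 0.0207840.
Partial sum through k=1: 0.581340.
k=2: B_{4}/(4)! × [f^{(3)}(15) − f^{(3)}(2)] = −1/720 × (-3.16049e-05 − (-0.750000)) = -0.00104162.
Partial sum through k=2: 0.580298.
k=3: B_{6}/(6)! × [f^{(5)}(15) − f^{(5)}(2)] = 1/30240 × (-4.21399e-06 − (-5.62500)) = 0.000186012.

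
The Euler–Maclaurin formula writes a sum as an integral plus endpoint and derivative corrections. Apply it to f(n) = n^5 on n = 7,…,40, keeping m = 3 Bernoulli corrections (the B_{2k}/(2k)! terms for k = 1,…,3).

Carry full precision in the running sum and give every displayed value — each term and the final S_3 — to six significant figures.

∫_7^40 x^5 dx evaluates to 6.82647e+08.
Boundary: ½(f(7) + f(40)) = ½(16807.0 + 1.02400e+08) = 5.12084e+07.
Integral + boundary = 7.33855e+08.
k=1: B_{2}/(2)! × [f^{(1)}(40) − f^{(1)}(7)] = 1/12 × (1.28000e+07 − 12005.0) = 1.06567e+06.
Running total after k=1: 7.34921e+08.
k=2: B_{4}/(4)! × [f^{(3)}(40) − f^{(3)}(7)] = −1/720 × (96000.0 − 2940.00) = -129.250.
Running total after k=2: 7.34921e+08.
k=3: B_{6}/(6)! × [f^{(5)}(40) − f^{(5)}(7)] = 1/30240 × (120.000 − 120.000) = 0.00000.

S_3 ≈ 7.34921e+08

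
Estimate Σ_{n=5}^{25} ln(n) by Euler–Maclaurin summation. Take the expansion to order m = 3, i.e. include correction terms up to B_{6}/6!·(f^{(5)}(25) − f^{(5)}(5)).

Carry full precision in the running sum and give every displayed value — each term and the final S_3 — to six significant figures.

The integral term ∫_5^25 ln(x) dx = 52.4247.
½[f(5) + f(25)] = ½[1.60944 + 3.21888] = 2.41416.
So far: 54.8389.
Correction k=1: B_{2}/2! · (f^{(1)}(25) − f^{(1)}(5)) = 1/12 · (0.0400000 − 0.200000) = -0.0133333.
Partial sum through k=1: 54.8255.
Correction k=2: B_{4}/4! · (f^{(3)}(25) − f^{(3)}(5)) = −1/720 · (0.000128000 − 0.0160000) = 2.20444e-05.
Partial sum through k=2: 54.8256.
Correction k=3: B_{6}/6! · (f^{(5)}(25) − f^{(5)}(5)) = 1/30240 · (2.45760e-06 − 0.00768000) = -2.53887e-07.

S_3 ≈ 54.8256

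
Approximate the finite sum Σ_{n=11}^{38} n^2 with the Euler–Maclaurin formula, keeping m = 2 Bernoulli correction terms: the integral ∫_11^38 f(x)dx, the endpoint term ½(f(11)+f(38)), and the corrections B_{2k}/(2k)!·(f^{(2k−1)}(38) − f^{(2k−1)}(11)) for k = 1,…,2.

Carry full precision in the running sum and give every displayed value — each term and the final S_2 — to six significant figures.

S_2 ≈ 18634.0

The integral term ∫_11^38 x^2 dx = 17847.0.
Boundary: ½(f(11) + f(38)) = ½(121.000 + 1444.00) = 782.500.
Integral + boundary = 18629.5.
k=1: B_{2}/(2)! × [f^{(1)}(38) − f^{(1)}(11)] = 1/12 × (76.0000 − 22.0000) = 4.50000.
After k=1: 18634.0.
k=2: B_{4}/(4)! × [f^{(3)}(38) − f^{(3)}(11)] = −1/720 × (0.00000 − 0.00000) = 0.00000.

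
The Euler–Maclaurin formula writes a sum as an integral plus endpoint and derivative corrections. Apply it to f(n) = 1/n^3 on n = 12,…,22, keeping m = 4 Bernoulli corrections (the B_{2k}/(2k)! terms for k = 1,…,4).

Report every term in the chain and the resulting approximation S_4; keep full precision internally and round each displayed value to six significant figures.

The integral term ∫_12^22 1/x^3 dx = 0.00243916.
Boundary: ½(f(12) + f(22)) = ½(0.000578704 + 9.39144e-05) = 0.000336309.
Running total after boundary: 0.00277547.
Order-1 term: 1/12 · (-1.28065e-05 − (-0.000144676)) = 1.09891e-05.
Partial sum through k=1: 0.00278646.
Order-2 term: −1/720 · (-5.29194e-07 − (-2.00939e-05)) = -2.71732e-08.
Partial sum through k=2: 0.00278644.
Order-3 term: 1/30240 · (-4.59218e-08 − (-5.86071e-06)) = 1.92288e-10.
Partial sum through k=3: 0.00278644.
Order-4 term: −1/1209600 · (-6.83135e-09 − (-2.93036e-06)) = -2.41694e-12.

S_4 ≈ 0.00278644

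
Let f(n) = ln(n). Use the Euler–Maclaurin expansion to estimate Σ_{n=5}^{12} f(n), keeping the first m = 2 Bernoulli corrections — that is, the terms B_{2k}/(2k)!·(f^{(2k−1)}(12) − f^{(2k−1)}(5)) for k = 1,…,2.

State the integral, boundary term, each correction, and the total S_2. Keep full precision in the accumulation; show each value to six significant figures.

The integral term ∫_5^12 ln(x) dx = 14.7717.
Boundary: ½(f(5) + f(12)) = ½(1.60944 + 2.48491) = 2.04717.
Running total after boundary: 16.8189.
k=1: B_{2}/(2)! × [f^{(1)}(12) − f^{(1)}(5)] = 1/12 × (0.0833333 − 0.200000) = -0.00972222.
After k=1: 16.8091.
k=2: B_{4}/(4)! × [f^{(3)}(12) − f^{(3)}(5)] = −1/720 × (0.00115741 − 0.0160000) = 2.06147e-05.

S_2 ≈ 16.8092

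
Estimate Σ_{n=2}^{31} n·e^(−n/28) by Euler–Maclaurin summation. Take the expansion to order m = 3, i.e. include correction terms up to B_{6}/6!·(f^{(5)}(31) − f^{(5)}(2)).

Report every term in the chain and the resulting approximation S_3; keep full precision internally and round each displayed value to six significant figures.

S_3 ≈ 242.082

The integral term ∫_2^31 x·e^(−x/28) dx = 236.104.
Endpoint term: (f(2) + f(31))/2 = (1.86213 + 10.2456)/2 = 6.05384.
Running total after boundary: 242.157.
k=1: B_{2}/(2)! × [f^{(1)}(31) − f^{(1)}(2)] = 1/12 × (-0.0354109 − 0.864558) = -0.0749974.
After k=1: 242.082.
k=2: B_{4}/(4)! × [f^{(3)}(31) − f^{(3)}(2)] = −1/720 × (0.000797950 − 0.00347791) = 3.72217e-06.
After k=2: 242.082.
k=3: B_{6}/(6)! × [f^{(5)}(31) − f^{(5)}(2)] = 1/30240 × (2.09320e-06 − 7.46565e-06) = -1.77661e-10.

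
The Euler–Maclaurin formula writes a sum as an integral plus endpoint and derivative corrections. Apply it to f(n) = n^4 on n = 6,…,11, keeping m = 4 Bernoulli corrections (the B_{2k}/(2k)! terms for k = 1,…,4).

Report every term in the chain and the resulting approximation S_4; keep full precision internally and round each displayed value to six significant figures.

The integral term ∫_6^11 x^4 dx = 30655.0.
Endpoint term: (f(6) + f(11))/2 = (1296.00 + 14641.0)/2 = 7968.50.
Integral + boundary = 38623.5.
k=1: B_{2}/(2)! × [f^{(1)}(11) − f^{(1)}(6)] = 1/12 × (5324.00 − 864.000) = 371.667.
Running total after k=1: 38995.2.
k=2: B_{4}/(4)! × [f^{(3)}(11) − f^{(3)}(6)] = −1/720 × (264.000 − 144.000) = -0.166667.
Running total after k=2: 38995.0.
k=3: B_{6}/(6)! × [f^{(5)}(11) − f^{(5)}(6)] = 1/30240 × (0.00000 − 0.00000) = 0.00000.
Running total after k=3: 38995.0.
k=4: B_{8}/(8)! × [f^{(7)}(11) − f^{(7)}(6)] = −1/1209600 × (0.00000 − 0.00000) = 0.00000.

S_4 ≈ 38995.0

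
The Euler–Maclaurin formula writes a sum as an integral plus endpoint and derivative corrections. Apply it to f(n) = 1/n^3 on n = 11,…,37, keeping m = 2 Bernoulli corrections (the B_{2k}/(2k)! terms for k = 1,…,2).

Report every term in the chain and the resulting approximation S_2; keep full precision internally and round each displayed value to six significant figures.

The integral term ∫_11^37 1/x^3 dx = 0.00376700.
Endpoint term: (f(11) + f(37))/2 = (0.000751315 + 1.97422e-05)/2 = 0.000385528.
Integral + boundary = 0.00415253.
k=1: B_{2}/(2)! × [f^{(1)}(37) − f^{(1)}(11)] = 1/12 × (-1.60072e-06 − (-0.000204904)) = 1.69419e-05.
Partial sum through k=1: 0.00416947.
k=2: B_{4}/(4)! × [f^{(3)}(37) − f^{(3)}(11)] = −1/720 × (-2.33852e-08 − (-3.38684e-05)) = -4.70070e-08.

S_2 ≈ 0.00416942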